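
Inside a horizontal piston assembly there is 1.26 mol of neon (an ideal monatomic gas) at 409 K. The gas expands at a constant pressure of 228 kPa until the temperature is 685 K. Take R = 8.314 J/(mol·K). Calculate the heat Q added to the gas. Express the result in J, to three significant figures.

Q ≈ 7230 J

Isobaric: W = nRΔT = (1.26)(8.314)(276) = 2891 J.
ΔU = nCᵥΔT with Cᵥ = 3R/2: ΔU = (1.26)(12.47)(276) = 4337 J.
Q = ΔU + W = 4337 + 2891 = 7228 J.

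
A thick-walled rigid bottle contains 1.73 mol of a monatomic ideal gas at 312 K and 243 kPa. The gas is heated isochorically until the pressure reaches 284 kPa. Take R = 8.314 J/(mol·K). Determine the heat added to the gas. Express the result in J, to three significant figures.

Q ≈ 1140 J

Constant volume ⇒ W = 0, so Q = ΔU = nCᵥΔT with Cᵥ = 3R/2 = 12.47 J/(mol·K).
At constant V, T₂/T₁ = P₂/P₁ ⇒ ΔT = T₁(P₂/P₁ − 1) = 312·(284/243 − 1) = 52.64 K.
ΔU = (1.73)(12.47)(52.64) = 1136 J.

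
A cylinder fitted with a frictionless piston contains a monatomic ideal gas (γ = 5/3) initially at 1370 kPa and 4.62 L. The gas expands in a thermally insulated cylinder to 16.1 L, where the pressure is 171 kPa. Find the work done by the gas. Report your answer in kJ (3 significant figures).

Adiabatic: W = (P₁V₁ − P₂V₂)/(γ − 1) with γ = 5/3.
P₁V₁ = 6329 J, P₂V₂ = 2753 J.
W = (6329 − 2753) / 0.6667 = 5364 J.

W ≈ 5.36 kJ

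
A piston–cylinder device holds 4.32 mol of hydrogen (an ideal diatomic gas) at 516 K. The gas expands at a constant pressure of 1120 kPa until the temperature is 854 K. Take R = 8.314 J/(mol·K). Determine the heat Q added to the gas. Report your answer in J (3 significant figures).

Q ≈ 42500 J

Isobaric: W = nRΔT = (4.32)(8.314)(338) = 12140 J.
ΔU = nCᵥΔT with Cᵥ = 5R/2: ΔU = (4.32)(20.79)(338) = 30349 J.
Q = ΔU + W = 30349 + 12140 = 42489 J.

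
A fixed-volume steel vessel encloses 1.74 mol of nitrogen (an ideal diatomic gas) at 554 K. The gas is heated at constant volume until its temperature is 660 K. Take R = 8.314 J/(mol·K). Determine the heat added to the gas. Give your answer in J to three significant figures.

Q ≈ 3830 J

Constant volume ⇒ W = 0, so Q = ΔU = nCᵥΔT with Cᵥ = 5R/2 = 20.79 J/(mol·K).
ΔU = (1.74)(20.79)(660 − 554) = 3834 J.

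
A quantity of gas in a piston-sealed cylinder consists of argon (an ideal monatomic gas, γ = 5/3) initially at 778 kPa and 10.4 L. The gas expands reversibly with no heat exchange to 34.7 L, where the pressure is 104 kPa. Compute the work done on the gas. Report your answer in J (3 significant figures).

Adiabatic: W = (P₁V₁ − P₂V₂)/(γ − 1) with γ = 5/3.
P₁V₁ = 8091 J, P₂V₂ = 3609 J.
W = (8091 − 3609) / 0.6667 = 6724 J.
Work on gas = −W_by = -6724 J.

W ≈ -6720 J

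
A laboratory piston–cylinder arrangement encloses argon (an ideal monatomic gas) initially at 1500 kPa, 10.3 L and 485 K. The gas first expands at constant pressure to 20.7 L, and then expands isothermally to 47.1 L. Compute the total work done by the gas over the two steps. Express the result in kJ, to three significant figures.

Step 1 (isobaric): W = PΔV = (1500 kPa)(20.7 − 10.3 L) = 15600 J.
After step 1: P = 1500 kPa, V = 20.7 L, T = 974.7 K.
Step 2 (isothermal): W = P₁V₁ ln(V₂/V₁) = (31050) ln(47.1/20.7) = 25527 J.
W_total = 15600 + 25527 = 41127 J.

W_total ≈ 41.1 kJ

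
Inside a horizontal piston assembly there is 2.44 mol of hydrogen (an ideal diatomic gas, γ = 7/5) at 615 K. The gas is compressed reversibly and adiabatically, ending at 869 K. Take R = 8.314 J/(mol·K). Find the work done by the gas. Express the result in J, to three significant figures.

W ≈ -12900 J

Adiabatic ⇒ Q = 0, so W_by = −ΔU = nCᵥ(T₁ − T₂).
Cᵥ = 5R/2 = 20.79 J/(mol·K).
W = (2.44)(20.79)(615 − 869) = -12882 J.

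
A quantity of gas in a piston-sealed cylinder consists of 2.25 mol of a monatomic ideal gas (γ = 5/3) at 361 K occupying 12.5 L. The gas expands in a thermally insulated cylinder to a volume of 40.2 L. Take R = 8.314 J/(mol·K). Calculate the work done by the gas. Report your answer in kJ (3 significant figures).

W ≈ 5.48 kJ

Adiabatic: TV^(γ−1) = const with γ = 5/3.
T₂ = T₁ (V₁/V₂)^(γ−1) = 361 × (12.5/40.2)^0.667 = 361 × 0.459 = 165.7 K.
W_by = nCᵥ(T₁ − T₂) = (2.25)(12.47)(361 − 165.7) = 5480 J.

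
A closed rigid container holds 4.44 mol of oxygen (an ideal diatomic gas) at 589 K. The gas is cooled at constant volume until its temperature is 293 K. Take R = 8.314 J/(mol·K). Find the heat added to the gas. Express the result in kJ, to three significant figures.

Constant volume ⇒ W = 0, so Q = ΔU = nCᵥΔT with Cᵥ = 5R/2 = 20.79 J/(mol·K).
ΔU = (4.44)(20.79)(293 − 589) = -27316 J.

Q ≈ -27.3 kJ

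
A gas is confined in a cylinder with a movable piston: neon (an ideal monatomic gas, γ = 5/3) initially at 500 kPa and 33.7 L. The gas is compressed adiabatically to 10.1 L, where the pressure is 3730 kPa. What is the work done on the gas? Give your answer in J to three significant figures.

W ≈ 31200 J

Adiabatic: W = (P₁V₁ − P₂V₂)/(γ − 1) with γ = 5/3.
P₁V₁ = 16850 J, P₂V₂ = 37673 J.
W = (16850 − 37673) / 0.6667 = -31234 J.
Work on gas = −W_by = 31234 J.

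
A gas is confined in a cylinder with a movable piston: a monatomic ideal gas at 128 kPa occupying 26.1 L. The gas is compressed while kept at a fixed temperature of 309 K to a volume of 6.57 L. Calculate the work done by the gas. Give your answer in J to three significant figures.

Isothermal: W = nRT ln(V₂/V₁) = P₁V₁ ln(V₂/V₁).
P₁V₁ = (128 kPa)(26.1 L) = 3341 J.
W = 3341 × ln(6.57/26.1) = 3341 × -1.379
W_by_gas = -4608 J.

W ≈ -4610 J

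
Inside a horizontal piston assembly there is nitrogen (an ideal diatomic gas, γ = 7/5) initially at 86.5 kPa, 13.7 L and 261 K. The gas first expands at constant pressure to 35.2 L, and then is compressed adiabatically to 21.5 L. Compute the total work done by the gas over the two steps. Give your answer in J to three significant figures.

W_total ≈ 200 J

Step 1 (isobaric): W = PΔV = (86.5 kPa)(35.2 − 13.7 L) = 1860 J.
After step 1: P = 86.5 kPa, V = 35.2 L, T = 670.6 K.
Step 2 (adiabatic): W = (P₁V₁ − P₂V₂)/(γ−1) = (3045 − 3709)/0.4 = -1659 J.
W_total = 1860 − 1659 = 200.5 J.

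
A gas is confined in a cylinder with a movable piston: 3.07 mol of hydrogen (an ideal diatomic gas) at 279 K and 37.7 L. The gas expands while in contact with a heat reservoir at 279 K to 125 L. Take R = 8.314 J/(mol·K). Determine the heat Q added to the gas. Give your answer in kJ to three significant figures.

Isothermal ⇒ ΔU = 0, so Q = W = nRT ln(V₂/V₁).
Q = (3.07)(8.314)(279) ln(125/37.7) = 7121 × 1.199 = 8536 J.

Q ≈ 8.54 kJ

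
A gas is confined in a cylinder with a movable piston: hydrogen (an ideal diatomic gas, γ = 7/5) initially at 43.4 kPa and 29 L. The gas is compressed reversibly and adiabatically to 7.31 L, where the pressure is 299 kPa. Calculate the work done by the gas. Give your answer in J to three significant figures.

W ≈ -2320 J

Adiabatic: W = (P₁V₁ − P₂V₂)/(γ − 1) with γ = 7/5.
P₁V₁ = 1259 J, P₂V₂ = 2186 J.
W = (1259 − 2186) / 0.4 = -2318 J.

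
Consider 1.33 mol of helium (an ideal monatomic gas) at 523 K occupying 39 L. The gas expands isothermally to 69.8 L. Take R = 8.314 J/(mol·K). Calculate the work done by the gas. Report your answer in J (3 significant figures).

W ≈ 3370 J

Isothermal: W = nRT ln(V₂/V₁).
W = (1.33)(8.314)(523) × ln(69.8/39)
  = 5783 × 0.5821
W_by_gas = 3366 J.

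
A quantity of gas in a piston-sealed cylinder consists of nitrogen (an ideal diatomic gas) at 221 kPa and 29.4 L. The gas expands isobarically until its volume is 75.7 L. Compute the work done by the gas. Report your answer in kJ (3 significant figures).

Isobaric: W = P ΔV.
W = (221 kPa)(75.7 − 29.4 L) = (221)(46.3) = 10232 J.

W ≈ 10.2 kJ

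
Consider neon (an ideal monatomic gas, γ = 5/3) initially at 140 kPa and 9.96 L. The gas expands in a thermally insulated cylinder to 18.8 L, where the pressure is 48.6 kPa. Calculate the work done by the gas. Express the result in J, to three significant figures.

Adiabatic: W = (P₁V₁ − P₂V₂)/(γ − 1) with γ = 5/3.
P₁V₁ = 1394 J, P₂V₂ = 913.7 J.
W = (1394 − 913.7) / 0.6667 = 721.1 J.

W ≈ 721 J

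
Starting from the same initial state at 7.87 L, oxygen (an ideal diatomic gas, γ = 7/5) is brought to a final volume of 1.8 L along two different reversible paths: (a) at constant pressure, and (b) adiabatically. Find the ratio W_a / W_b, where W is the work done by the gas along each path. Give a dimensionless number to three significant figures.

W_a / W_b ≈ 0.384

Path (a) isobaric: W = P₁(V₂ − V₁) → W_a/(P₁V₁) = -0.7713.
Path (b) adiabatic: W = P₁V₁(1 − (V₁/V₂)^(γ−1))/(γ−1) → W_b/(P₁V₁) = -2.01.
W_a / W_b = -0.7713 / -2.01 = 0.3836.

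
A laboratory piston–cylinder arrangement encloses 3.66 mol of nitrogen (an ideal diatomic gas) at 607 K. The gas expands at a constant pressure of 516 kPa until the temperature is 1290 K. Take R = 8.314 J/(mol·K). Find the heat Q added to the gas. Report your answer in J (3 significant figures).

Isobaric: W = nRΔT = (3.66)(8.314)(683) = 20783 J.
ΔU = nCᵥΔT with Cᵥ = 5R/2: ΔU = (3.66)(20.79)(683) = 51958 J.
Q = ΔU + W = 51958 + 20783 = 72741 J.

Q ≈ 72700 J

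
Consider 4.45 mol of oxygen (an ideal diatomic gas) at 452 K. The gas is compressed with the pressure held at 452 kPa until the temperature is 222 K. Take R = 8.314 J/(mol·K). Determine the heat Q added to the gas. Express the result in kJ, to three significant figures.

Isobaric: W = nRΔT = (4.45)(8.314)(-230) = -8509 J.
ΔU = nCᵥΔT with Cᵥ = 5R/2: ΔU = (4.45)(20.79)(-230) = -21273 J.
Q = ΔU + W = -21273 − 8509 = -29783 J.

Q ≈ -29.8 kJ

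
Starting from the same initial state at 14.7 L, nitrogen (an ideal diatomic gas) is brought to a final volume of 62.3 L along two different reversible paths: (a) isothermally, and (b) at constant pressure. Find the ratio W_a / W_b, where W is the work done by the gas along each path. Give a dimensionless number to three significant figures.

W_a / W_b ≈ 0.446

Path (a) isothermal: W = P₁V₁ ln(V₂/V₁) → W_a/(P₁V₁) = 1.444.
Path (b) isobaric: W = P₁(V₂ − V₁) → W_b/(P₁V₁) = 3.238.
W_a / W_b = 1.444 / 3.238 = 0.446.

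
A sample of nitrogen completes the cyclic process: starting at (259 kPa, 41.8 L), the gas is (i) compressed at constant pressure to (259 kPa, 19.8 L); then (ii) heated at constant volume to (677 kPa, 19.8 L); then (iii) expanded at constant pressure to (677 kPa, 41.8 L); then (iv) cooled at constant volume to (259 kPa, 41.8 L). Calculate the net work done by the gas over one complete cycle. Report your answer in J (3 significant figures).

Constant-volume legs do no work.
W(i) = (259)(19.8 − 41.8) = -5698 J; W(iii) = (677)(41.8 − 19.8) = 14894 J.
W_net = -5698 + 14894 = 9196 J (the clockwise enclosed area).

W_net ≈ 9200 J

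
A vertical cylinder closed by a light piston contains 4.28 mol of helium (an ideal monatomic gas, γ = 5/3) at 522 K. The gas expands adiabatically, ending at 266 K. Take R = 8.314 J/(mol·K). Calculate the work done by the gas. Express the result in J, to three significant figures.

W ≈ 13700 J

Adiabatic ⇒ Q = 0, so W_by = −ΔU = nCᵥ(T₁ − T₂).
Cᵥ = 3R/2 = 12.47 J/(mol·K).
W = (4.28)(12.47)(522 − 266) = 13664 J.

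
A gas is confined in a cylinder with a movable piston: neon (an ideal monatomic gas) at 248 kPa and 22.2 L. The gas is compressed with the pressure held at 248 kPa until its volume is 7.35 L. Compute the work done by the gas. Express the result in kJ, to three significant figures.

Isobaric: W = P ΔV.
W = (248 kPa)(7.35 − 22.2 L) = (248)(-14.85) = -3683 J.

W ≈ -3.68 kJ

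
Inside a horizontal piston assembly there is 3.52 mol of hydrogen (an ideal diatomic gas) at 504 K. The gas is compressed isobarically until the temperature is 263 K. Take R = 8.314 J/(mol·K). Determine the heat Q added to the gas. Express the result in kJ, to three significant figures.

Isobaric: W = nRΔT = (3.52)(8.314)(-241) = -7053 J.
ΔU = nCᵥΔT with Cᵥ = 5R/2: ΔU = (3.52)(20.79)(-241) = -17632 J.
Q = ΔU + W = -17632 − 7053 = -24685 J.

Q ≈ -24.7 kJ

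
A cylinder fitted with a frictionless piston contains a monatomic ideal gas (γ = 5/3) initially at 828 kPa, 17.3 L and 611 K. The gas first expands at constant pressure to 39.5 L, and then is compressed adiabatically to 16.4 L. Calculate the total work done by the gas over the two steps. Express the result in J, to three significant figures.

Step 1 (isobaric): W = PΔV = (828 kPa)(39.5 − 17.3 L) = 18382 J.
After step 1: P = 828 kPa, V = 39.5 L, T = 1395 K.
Step 2 (adiabatic): W = (P₁V₁ − P₂V₂)/(γ−1) = (32706 − 58766)/0.667 = -39091 J.
W_total = 18382 − 39091 = -20709 J.

W_total ≈ -20700 J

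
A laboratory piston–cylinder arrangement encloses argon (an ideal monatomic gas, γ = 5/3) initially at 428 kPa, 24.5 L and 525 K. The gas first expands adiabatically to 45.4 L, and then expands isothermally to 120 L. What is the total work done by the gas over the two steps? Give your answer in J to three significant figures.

Step 1 (adiabatic): W = (P₁V₁ − P₂V₂)/(γ−1) = (10486 − 6951)/0.667 = 5303 J.
After step 1: P = 153.1 kPa, V = 45.4 L, T = 348 K.
Step 2 (isothermal): W = P₁V₁ ln(V₂/V₁) = (6951) ln(120/45.4) = 6756 J.
W_total = 5303 + 6756 = 12059 J.

W_total ≈ 12100 J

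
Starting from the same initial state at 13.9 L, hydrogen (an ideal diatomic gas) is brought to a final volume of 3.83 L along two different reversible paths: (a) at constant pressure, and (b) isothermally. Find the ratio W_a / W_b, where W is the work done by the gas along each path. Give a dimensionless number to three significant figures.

W_a / W_b ≈ 0.562

Path (a) isobaric: W = P₁(V₂ − V₁) → W_a/(P₁V₁) = -0.7245.
Path (b) isothermal: W = P₁V₁ ln(V₂/V₁) → W_b/(P₁V₁) = -1.289.
W_a / W_b = -0.7245 / -1.289 = 0.562.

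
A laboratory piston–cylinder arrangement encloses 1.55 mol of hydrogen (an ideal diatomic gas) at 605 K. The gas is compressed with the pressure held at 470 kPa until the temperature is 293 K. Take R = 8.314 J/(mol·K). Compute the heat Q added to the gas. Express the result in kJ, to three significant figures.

Isobaric: W = nRΔT = (1.55)(8.314)(-312) = -4021 J.
ΔU = nCᵥΔT with Cᵥ = 5R/2: ΔU = (1.55)(20.79)(-312) = -10052 J.
Q = ΔU + W = -10052 − 4021 = -14072 J.

Q ≈ -14.1 kJ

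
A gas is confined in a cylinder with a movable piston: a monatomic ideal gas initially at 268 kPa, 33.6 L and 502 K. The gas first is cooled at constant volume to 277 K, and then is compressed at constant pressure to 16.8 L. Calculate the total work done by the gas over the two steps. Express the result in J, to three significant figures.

Step 1 (isochoric): W = 0 (constant volume).
After step 1: P = 147.9 kPa (V unchanged).
Step 2 (isobaric): W = PΔV = (147.9 kPa)(16.8 − 33.6 L) = -2484 J.
W_total = 0 − 2484 = -2484 J.

W_total ≈ -2480 J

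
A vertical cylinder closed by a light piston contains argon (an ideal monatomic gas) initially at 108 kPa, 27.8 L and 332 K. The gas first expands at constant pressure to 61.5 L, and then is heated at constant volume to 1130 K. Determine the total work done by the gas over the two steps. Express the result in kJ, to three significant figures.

Step 1 (isobaric): W = PΔV = (108 kPa)(61.5 − 27.8 L) = 3640 J.
Step 2 (isochoric): W = 0 (constant volume).
W_total = 3640 + 0 = 3640 J.

W_total ≈ 3.64 kJ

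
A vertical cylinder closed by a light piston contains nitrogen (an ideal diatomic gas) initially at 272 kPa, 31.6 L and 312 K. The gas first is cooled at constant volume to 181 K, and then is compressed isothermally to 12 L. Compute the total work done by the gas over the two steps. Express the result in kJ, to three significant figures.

W_total ≈ -4.83 kJ

Step 1 (isochoric): W = 0 (constant volume).
After step 1: P = 157.8 kPa (V unchanged).
Step 2 (isothermal): W = P₁V₁ ln(V₂/V₁) = (4986) ln(12/31.6) = -4828 J.
W_total = 0 − 4828 = -4828 J.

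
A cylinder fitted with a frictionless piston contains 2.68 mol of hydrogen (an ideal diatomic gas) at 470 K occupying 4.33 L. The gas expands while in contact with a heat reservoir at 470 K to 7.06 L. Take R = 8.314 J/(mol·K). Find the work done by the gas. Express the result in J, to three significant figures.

Isothermal: W = nRT ln(V₂/V₁).
W = (2.68)(8.314)(470) × ln(7.06/4.33)
  = 10472 × 0.4889
W_by_gas = 5120 J.

W ≈ 5120 J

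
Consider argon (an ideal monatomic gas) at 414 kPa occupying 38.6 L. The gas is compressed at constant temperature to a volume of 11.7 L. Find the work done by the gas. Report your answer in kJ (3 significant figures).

W ≈ -19.1 kJ

Isothermal: W = nRT ln(V₂/V₁) = P₁V₁ ln(V₂/V₁).
P₁V₁ = (414 kPa)(38.6 L) = 15980 J.
W = 15980 × ln(11.7/38.6) = 15980 × -1.194
W_by_gas = -19075 J.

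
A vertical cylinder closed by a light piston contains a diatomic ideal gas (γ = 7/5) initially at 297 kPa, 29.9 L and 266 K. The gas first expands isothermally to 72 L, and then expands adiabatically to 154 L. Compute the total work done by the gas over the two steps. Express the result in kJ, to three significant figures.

W_total ≈ 13.6 kJ

Step 1 (isothermal): W = P₁V₁ ln(V₂/V₁) = (8880) ln(72/29.9) = 7804 J.
After step 1: P = 123.3 kPa, V = 72 L, T = 266 K.
Step 2 (adiabatic): W = (P₁V₁ − P₂V₂)/(γ−1) = (8880 − 6552)/0.4 = 5822 J.
W_total = 7804 + 5822 = 13626 J.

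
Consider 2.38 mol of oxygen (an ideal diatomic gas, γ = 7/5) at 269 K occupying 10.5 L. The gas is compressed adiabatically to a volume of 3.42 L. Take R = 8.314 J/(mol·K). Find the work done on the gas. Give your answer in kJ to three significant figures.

Adiabatic: TV^(γ−1) = const with γ = 7/5.
T₂ = T₁ (V₁/V₂)^(γ−1) = 269 × (10.5/3.42)^0.4 = 269 × 1.566 = 421.3 K.
W_by = nCᵥ(T₁ − T₂) = (2.38)(20.79)(269 − 421.3) = -7535 J.
Work on gas = −W_by = 7535 J.

W ≈ 7.54 kJ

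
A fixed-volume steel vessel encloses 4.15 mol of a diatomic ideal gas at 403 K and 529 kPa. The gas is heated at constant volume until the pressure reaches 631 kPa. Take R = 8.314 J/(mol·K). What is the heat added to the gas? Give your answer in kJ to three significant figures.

Q ≈ 6.70 kJ

Constant volume ⇒ W = 0, so Q = ΔU = nCᵥΔT with Cᵥ = 5R/2 = 20.79 J/(mol·K).
At constant V, T₂/T₁ = P₂/P₁ ⇒ ΔT = T₁(P₂/P₁ − 1) = 403·(631/529 − 1) = 77.71 K.
ΔU = (4.15)(20.79)(77.71) = 6703 J.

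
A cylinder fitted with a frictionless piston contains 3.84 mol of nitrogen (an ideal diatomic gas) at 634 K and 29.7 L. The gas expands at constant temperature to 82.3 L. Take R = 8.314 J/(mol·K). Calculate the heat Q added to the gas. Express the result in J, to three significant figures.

Q ≈ 20600 J

Isothermal ⇒ ΔU = 0, so Q = W = nRT ln(V₂/V₁).
Q = (3.84)(8.314)(634) ln(82.3/29.7) = 20241 × 1.019 = 20630 J.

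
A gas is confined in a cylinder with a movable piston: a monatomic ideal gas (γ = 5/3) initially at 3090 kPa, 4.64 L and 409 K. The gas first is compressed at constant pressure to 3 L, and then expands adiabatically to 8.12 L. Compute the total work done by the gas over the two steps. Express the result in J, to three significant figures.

Step 1 (isobaric): W = PΔV = (3090 kPa)(3 − 4.64 L) = -5068 J.
After step 1: P = 3090 kPa, V = 3 L, T = 264.4 K.
Step 2 (adiabatic): W = (P₁V₁ − P₂V₂)/(γ−1) = (9270 − 4773)/0.667 = 6746 J.
W_total = -5068 + 6746 = 1678 J.

W_total ≈ 1680 J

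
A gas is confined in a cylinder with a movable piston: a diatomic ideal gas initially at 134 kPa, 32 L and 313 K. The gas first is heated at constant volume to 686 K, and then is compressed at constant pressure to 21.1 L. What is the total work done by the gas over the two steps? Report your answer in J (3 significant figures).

Step 1 (isochoric): W = 0 (constant volume).
After step 1: P = 293.7 kPa (V unchanged).
Step 2 (isobaric): W = PΔV = (293.7 kPa)(21.1 − 32 L) = -3201 J.
W_total = 0 − 3201 = -3201 J.

W_total ≈ -3200 J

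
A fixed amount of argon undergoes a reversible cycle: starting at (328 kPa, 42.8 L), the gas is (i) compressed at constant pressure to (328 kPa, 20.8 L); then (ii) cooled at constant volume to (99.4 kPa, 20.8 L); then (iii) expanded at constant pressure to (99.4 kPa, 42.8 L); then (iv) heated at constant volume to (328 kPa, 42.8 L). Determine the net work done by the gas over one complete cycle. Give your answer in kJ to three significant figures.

Constant-volume legs do no work.
W(i) = (328)(20.8 − 42.8) = -7216 J; W(iii) = (99.4)(42.8 − 20.8) = 2187 J.
W_net = -7216 + 2187 = -5029 J (the counter-clockwise enclosed area).

W_net ≈ -5.03 kJ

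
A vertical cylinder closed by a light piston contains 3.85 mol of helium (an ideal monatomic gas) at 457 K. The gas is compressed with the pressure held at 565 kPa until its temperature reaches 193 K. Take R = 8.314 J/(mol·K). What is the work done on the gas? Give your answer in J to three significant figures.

Isobaric: W = P ΔV = nR ΔT.
W = (3.85)(8.314)(193 − 457) = -8450 J.
Work on gas = −W_by = 8450 J.

W ≈ 8450 J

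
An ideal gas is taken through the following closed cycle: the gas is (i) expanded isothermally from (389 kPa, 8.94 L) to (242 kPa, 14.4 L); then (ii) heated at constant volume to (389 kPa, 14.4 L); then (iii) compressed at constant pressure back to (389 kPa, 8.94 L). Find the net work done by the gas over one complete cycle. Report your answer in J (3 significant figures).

W_net ≈ -466 J

Leg (i): W = PᵢVᵢ ln(V_f/Vᵢ) = (3478) ln(14.4/8.94) = 1658 J.
Leg (ii): W = 0.
Leg (iii): W = PΔV = (389)(8.94 − 14.4) = -2124 J.
W_net = 1658 − 2124 = -466.2 J.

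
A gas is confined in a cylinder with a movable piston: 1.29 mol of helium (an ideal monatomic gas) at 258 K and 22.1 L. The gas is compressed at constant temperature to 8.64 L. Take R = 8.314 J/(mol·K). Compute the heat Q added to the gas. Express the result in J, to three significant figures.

Q ≈ -2600 J

Isothermal ⇒ ΔU = 0, so Q = W = nRT ln(V₂/V₁).
Q = (1.29)(8.314)(258) ln(8.64/22.1) = 2767 × -0.9392 = -2599 J.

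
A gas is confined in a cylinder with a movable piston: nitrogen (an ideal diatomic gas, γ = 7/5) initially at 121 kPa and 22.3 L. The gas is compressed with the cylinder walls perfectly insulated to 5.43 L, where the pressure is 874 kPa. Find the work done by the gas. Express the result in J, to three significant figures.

Adiabatic: W = (P₁V₁ − P₂V₂)/(γ − 1) with γ = 7/5.
P₁V₁ = 2698 J, P₂V₂ = 4746 J.
W = (2698 − 4746) / 0.4 = -5119 J.

W ≈ -5120 J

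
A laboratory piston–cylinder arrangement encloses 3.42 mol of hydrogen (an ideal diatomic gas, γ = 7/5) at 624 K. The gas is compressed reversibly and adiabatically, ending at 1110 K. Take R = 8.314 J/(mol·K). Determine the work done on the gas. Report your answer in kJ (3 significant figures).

Adiabatic ⇒ Q = 0, so W_by = −ΔU = nCᵥ(T₁ − T₂).
Cᵥ = 5R/2 = 20.79 J/(mol·K).
W = (3.42)(20.79)(624 − 1110) = -34547 J.
Work on gas = −W_by = 34547 J.

W ≈ 34.5 kJ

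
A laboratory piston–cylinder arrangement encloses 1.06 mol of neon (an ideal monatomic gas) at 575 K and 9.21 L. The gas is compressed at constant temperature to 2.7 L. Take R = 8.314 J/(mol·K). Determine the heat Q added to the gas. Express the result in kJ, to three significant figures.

Q ≈ -6.22 kJ

Isothermal ⇒ ΔU = 0, so Q = W = nRT ln(V₂/V₁).
Q = (1.06)(8.314)(575) ln(2.7/9.21) = 5067 × -1.227 = -6218 J.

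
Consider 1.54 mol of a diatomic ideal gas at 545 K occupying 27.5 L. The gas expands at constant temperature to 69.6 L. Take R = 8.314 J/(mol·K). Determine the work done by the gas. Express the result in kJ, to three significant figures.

W ≈ 6.48 kJ

Isothermal: W = nRT ln(V₂/V₁).
W = (1.54)(8.314)(545) × ln(69.6/27.5)
  = 6978 × 0.9286
W_by_gas = 6480 J.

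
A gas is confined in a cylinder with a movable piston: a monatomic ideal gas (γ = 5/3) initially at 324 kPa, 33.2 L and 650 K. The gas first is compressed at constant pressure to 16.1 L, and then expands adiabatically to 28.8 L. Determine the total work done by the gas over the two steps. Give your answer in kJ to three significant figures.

W_total ≈ -3.03 kJ

Step 1 (isobaric): W = PΔV = (324 kPa)(16.1 − 33.2 L) = -5540 J.
After step 1: P = 324 kPa, V = 16.1 L, T = 315.2 K.
Step 2 (adiabatic): W = (P₁V₁ − P₂V₂)/(γ−1) = (5216 − 3540)/0.667 = 2515 J.
W_total = -5540 + 2515 = -3026 J.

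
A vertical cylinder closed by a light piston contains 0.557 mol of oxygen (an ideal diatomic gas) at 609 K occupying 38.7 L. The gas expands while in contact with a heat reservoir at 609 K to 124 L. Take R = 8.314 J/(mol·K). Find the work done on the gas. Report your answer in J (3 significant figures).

W ≈ -3280 J

Isothermal: W = nRT ln(V₂/V₁).
W = (0.557)(8.314)(609) × ln(124/38.7)
  = 2820 × 1.164
W_by_gas = 3284 J; work on gas = −W_by = -3284 J.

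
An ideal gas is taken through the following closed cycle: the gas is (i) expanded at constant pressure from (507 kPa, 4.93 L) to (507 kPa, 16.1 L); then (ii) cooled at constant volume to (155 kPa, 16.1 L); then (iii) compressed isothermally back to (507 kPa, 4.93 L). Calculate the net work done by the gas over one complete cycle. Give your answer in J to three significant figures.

W_net ≈ 2710 J

Leg (i): W = PΔV = (507)(16.1 − 4.93) = 5663 J.
Leg (ii): W = 0.
Leg (iii): W = PᵢVᵢ ln(V_f/Vᵢ) = (2496) ln(4.93/16.1) = -2953 J.
W_net = 5663 − 2953 = 2710 J.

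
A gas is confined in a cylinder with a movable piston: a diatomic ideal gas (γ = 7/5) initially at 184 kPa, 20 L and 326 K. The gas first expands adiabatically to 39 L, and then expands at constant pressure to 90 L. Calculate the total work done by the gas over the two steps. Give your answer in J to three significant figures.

W_total ≈ 5840 J

Step 1 (adiabatic): W = (P₁V₁ − P₂V₂)/(γ−1) = (3680 − 2817)/0.4 = 2157 J.
After step 1: P = 72.24 kPa, V = 39 L, T = 249.6 K.
Step 2 (isobaric): W = PΔV = (72.24 kPa)(90 − 39 L) = 3684 J.
W_total = 2157 + 3684 = 5841 J.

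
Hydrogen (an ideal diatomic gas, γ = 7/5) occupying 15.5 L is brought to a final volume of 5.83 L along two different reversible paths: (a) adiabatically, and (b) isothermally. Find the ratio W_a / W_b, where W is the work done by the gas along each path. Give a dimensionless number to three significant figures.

Path (a) adiabatic: W = P₁V₁(1 − (V₁/V₂)^(γ−1))/(γ−1) → W_a/(P₁V₁) = -1.197.
Path (b) isothermal: W = P₁V₁ ln(V₂/V₁) → W_b/(P₁V₁) = -0.9778.
W_a / W_b = -1.197 / -0.9778 = 1.224.

W_a / W_b ≈ 1.22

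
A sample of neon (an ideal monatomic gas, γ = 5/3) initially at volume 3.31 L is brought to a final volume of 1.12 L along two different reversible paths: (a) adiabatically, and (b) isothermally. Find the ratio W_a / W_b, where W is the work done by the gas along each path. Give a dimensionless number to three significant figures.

Path (a) adiabatic: W = P₁V₁(1 − (V₁/V₂)^(γ−1))/(γ−1) → W_a/(P₁V₁) = -1.589.
Path (b) isothermal: W = P₁V₁ ln(V₂/V₁) → W_b/(P₁V₁) = -1.084.
W_a / W_b = -1.589 / -1.084 = 1.466.

W_a / W_b ≈ 1.47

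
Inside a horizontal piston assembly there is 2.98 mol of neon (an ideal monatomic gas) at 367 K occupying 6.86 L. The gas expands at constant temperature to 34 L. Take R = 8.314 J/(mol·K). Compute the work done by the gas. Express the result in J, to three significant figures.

W ≈ 14600 J

Isothermal: W = nRT ln(V₂/V₁).
W = (2.98)(8.314)(367) × ln(34/6.86)
  = 9093 × 1.601
W_by_gas = 14554 J.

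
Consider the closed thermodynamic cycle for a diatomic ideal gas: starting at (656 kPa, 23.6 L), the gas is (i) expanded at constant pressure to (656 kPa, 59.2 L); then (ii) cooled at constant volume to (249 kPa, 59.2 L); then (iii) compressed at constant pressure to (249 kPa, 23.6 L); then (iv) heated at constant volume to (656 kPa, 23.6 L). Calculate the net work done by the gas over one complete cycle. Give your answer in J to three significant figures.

Constant-volume legs do no work.
W(i) = (656)(59.2 − 23.6) = 23354 J; W(iii) = (249)(23.6 − 59.2) = -8864 J.
W_net = 23354 − 8864 = 14489 J (the clockwise enclosed area).

W_net ≈ 14500 J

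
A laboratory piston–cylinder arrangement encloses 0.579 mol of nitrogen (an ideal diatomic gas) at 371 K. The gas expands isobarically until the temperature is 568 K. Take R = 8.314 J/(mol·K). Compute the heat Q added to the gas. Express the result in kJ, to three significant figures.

Isobaric: W = nRΔT = (0.579)(8.314)(197) = 948.3 J.
ΔU = nCᵥΔT with Cᵥ = 5R/2: ΔU = (0.579)(20.79)(197) = 2371 J.
Q = ΔU + W = 2371 + 948.3 = 3319 J.

Q ≈ 3.32 kJ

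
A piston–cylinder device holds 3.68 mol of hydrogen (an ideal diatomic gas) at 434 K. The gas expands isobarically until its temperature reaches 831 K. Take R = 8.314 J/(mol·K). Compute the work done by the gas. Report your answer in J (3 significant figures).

Isobaric: W = P ΔV = nR ΔT.
W = (3.68)(8.314)(831 − 434) = 12146 J.

W ≈ 12100 J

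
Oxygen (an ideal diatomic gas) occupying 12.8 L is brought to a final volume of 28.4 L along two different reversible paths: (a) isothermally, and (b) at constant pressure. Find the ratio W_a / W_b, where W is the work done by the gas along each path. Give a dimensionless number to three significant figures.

W_a / W_b ≈ 0.654

Path (a) isothermal: W = P₁V₁ ln(V₂/V₁) → W_a/(P₁V₁) = 0.7969.
Path (b) isobaric: W = P₁(V₂ − V₁) → W_b/(P₁V₁) = 1.219.
W_a / W_b = 0.7969 / 1.219 = 0.6539.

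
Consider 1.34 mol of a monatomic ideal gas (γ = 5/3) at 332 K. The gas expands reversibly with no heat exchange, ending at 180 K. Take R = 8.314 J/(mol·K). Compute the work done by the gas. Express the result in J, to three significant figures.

Adiabatic ⇒ Q = 0, so W_by = −ΔU = nCᵥ(T₁ − T₂).
Cᵥ = 3R/2 = 12.47 J/(mol·K).
W = (1.34)(12.47)(332 − 180) = 2540 J.

W ≈ 2540 J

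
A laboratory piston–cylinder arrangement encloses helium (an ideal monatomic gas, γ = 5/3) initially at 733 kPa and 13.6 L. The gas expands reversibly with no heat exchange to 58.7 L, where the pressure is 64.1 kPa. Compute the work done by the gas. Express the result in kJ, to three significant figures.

Adiabatic: W = (P₁V₁ − P₂V₂)/(γ − 1) with γ = 5/3.
P₁V₁ = 9969 J, P₂V₂ = 3763 J.
W = (9969 − 3763) / 0.6667 = 9309 J.

W ≈ 9.31 kJ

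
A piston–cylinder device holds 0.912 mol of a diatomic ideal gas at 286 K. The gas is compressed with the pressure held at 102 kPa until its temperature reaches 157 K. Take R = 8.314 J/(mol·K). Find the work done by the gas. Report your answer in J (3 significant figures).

Isobaric: W = P ΔV = nR ΔT.
W = (0.912)(8.314)(157 − 286) = -978.1 J.

W ≈ -978 J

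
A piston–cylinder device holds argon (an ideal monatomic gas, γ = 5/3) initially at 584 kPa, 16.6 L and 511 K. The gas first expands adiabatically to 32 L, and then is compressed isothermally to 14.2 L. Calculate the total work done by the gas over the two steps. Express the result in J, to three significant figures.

Step 1 (adiabatic): W = (P₁V₁ − P₂V₂)/(γ−1) = (9694 − 6259)/0.667 = 5153 J.
After step 1: P = 195.6 kPa, V = 32 L, T = 329.9 K.
Step 2 (isothermal): W = P₁V₁ ln(V₂/V₁) = (6259) ln(14.2/32) = -5085 J.
W_total = 5153 − 5085 = 68.1 J.

W_total ≈ 68.1 J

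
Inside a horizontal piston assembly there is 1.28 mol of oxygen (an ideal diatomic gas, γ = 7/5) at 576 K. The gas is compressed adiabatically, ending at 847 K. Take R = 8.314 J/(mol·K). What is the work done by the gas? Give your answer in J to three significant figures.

Adiabatic ⇒ Q = 0, so W_by = −ΔU = nCᵥ(T₁ − T₂).
Cᵥ = 5R/2 = 20.79 J/(mol·K).
W = (1.28)(20.79)(576 − 847) = -7210 J.

W ≈ -7210 J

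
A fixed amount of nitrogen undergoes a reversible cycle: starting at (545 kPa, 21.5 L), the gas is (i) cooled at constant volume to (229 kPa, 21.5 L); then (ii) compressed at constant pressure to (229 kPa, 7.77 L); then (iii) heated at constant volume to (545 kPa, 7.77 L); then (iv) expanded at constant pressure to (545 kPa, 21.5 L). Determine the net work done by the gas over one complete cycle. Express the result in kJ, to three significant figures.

W_net ≈ 4.34 kJ

Constant-volume legs do no work.
W(ii) = (229)(7.77 − 21.5) = -3144 J; W(iv) = (545)(21.5 − 7.77) = 7483 J.
W_net = -3144 + 7483 = 4339 J (the clockwise enclosed area).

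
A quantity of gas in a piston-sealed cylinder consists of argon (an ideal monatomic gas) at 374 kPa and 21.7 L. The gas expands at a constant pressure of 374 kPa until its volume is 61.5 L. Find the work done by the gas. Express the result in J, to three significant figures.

Isobaric: W = P ΔV.
W = (374 kPa)(61.5 − 21.7 L) = (374)(39.8) = 14885 J.

W ≈ 14900 J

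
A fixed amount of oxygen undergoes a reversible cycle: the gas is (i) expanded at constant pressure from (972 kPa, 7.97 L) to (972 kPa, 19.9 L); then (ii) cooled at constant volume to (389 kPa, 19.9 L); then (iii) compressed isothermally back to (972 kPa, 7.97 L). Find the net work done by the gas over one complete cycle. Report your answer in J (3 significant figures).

Leg (i): W = PΔV = (972)(19.9 − 7.97) = 11596 J.
Leg (ii): W = 0.
Leg (iii): W = PᵢVᵢ ln(V_f/Vᵢ) = (7741) ln(7.97/19.9) = -7083 J.
W_net = 11596 − 7083 = 4513 J.

W_net ≈ 4510 J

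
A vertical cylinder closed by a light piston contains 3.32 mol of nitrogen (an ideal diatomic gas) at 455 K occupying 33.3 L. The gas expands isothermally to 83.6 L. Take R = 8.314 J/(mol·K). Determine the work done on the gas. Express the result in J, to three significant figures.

W ≈ -11600 J

Isothermal: W = nRT ln(V₂/V₁).
W = (3.32)(8.314)(455) × ln(83.6/33.3)
  = 12559 × 0.9205
W_by_gas = 11561 J; work on gas = −W_by = -11561 J.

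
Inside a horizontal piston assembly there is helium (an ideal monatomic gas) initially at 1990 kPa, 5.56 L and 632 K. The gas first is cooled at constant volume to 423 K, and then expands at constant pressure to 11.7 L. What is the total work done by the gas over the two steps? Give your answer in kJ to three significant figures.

W_total ≈ 8.18 kJ

Step 1 (isochoric): W = 0 (constant volume).
After step 1: P = 1332 kPa (V unchanged).
Step 2 (isobaric): W = PΔV = (1332 kPa)(11.7 − 5.56 L) = 8178 J.
W_total = 0 + 8178 = 8178 J.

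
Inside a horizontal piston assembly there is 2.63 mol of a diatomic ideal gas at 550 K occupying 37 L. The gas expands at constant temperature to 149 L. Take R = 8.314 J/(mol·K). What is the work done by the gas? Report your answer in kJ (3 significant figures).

W ≈ 16.8 kJ

Isothermal: W = nRT ln(V₂/V₁).
W = (2.63)(8.314)(550) × ln(149/37)
  = 12026 × 1.393
W_by_gas = 16753 J.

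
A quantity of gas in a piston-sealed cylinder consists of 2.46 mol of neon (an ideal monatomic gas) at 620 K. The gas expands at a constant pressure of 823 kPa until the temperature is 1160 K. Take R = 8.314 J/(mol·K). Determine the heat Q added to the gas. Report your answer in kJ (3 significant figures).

Isobaric: W = nRΔT = (2.46)(8.314)(540) = 11044 J.
ΔU = nCᵥΔT with Cᵥ = 3R/2: ΔU = (2.46)(12.47)(540) = 16566 J.
Q = ΔU + W = 16566 + 11044 = 27611 J.

Q ≈ 27.6 kJ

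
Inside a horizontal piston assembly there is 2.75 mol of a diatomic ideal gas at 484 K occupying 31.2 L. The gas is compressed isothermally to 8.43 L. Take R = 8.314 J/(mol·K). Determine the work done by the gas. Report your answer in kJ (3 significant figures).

W ≈ -14.5 kJ

Isothermal: W = nRT ln(V₂/V₁).
W = (2.75)(8.314)(484) × ln(8.43/31.2)
  = 11066 × -1.309
W_by_gas = -14481 J.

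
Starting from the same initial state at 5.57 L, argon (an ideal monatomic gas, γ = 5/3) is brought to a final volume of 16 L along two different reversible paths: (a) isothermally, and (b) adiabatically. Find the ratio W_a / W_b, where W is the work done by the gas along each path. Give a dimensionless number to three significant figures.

W_a / W_b ≈ 1.39

Path (a) isothermal: W = P₁V₁ ln(V₂/V₁) → W_a/(P₁V₁) = 1.055.
Path (b) adiabatic: W = P₁V₁(1 − (V₁/V₂)^(γ−1))/(γ−1) → W_b/(P₁V₁) = 0.7577.
W_a / W_b = 1.055 / 0.7577 = 1.393.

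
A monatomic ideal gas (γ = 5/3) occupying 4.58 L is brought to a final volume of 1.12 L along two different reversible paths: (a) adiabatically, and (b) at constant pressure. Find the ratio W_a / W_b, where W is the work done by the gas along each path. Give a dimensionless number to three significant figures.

Path (a) adiabatic: W = P₁V₁(1 − (V₁/V₂)^(γ−1))/(γ−1) → W_a/(P₁V₁) = -2.336.
Path (b) isobaric: W = P₁(V₂ − V₁) → W_b/(P₁V₁) = -0.7555.
W_a / W_b = -2.336 / -0.7555 = 3.092.

W_a / W_b ≈ 3.09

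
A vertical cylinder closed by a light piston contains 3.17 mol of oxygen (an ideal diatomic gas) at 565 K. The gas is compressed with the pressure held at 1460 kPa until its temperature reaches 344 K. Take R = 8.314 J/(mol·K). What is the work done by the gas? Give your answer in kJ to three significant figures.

W ≈ -5.82 kJ

Isobaric: W = P ΔV = nR ΔT.
W = (3.17)(8.314)(344 − 565) = -5825 J.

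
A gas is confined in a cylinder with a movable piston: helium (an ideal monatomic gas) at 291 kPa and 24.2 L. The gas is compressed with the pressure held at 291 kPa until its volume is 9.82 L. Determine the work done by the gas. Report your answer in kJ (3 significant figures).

Isobaric: W = P ΔV.
W = (291 kPa)(9.82 − 24.2 L) = (291)(-14.38) = -4185 J.

W ≈ -4.18 kJ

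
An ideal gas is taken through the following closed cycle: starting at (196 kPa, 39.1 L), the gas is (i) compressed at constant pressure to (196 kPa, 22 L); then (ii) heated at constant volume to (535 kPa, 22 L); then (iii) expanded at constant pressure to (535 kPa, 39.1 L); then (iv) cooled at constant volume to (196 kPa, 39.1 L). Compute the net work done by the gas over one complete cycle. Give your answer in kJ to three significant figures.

Constant-volume legs do no work.
W(i) = (196)(22 − 39.1) = -3352 J; W(iii) = (535)(39.1 − 22) = 9148 J.
W_net = -3352 + 9148 = 5797 J (the clockwise enclosed area).

W_net ≈ 5.80 kJ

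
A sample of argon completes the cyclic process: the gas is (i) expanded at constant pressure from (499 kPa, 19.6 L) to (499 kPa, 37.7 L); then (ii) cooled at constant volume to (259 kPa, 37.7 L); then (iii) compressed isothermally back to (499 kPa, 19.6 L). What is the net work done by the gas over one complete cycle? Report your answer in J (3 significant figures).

Leg (i): W = PΔV = (499)(37.7 − 19.6) = 9032 J.
Leg (ii): W = 0.
Leg (iii): W = PᵢVᵢ ln(V_f/Vᵢ) = (9764) ln(19.6/37.7) = -6387 J.
W_net = 9032 − 6387 = 2645 J.

W_net ≈ 2640 J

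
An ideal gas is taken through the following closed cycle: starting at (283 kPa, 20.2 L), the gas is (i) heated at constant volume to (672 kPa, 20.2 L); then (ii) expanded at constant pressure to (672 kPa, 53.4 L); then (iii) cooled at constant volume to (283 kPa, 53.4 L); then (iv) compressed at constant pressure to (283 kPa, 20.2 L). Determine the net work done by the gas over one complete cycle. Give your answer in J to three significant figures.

W_net ≈ 12900 J

Constant-volume legs do no work.
W(ii) = (672)(53.4 − 20.2) = 22310 J; W(iv) = (283)(20.2 − 53.4) = -9396 J.
W_net = 22310 − 9396 = 12915 J (the clockwise enclosed area).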